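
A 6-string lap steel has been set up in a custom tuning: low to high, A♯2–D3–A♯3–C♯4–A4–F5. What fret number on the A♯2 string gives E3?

E3 is 6 semitones above the open A♯2 (A#–B–C–C#–D–D#–E), so it sits at fret 6.

6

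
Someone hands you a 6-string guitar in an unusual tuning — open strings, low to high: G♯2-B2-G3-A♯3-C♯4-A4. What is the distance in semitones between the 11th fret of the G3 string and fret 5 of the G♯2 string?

17 semitones

G3 at fret 11 → F♯4 (MIDI 66); G♯2 at fret 5 → C♯3 (MIDI 49).
66 − 49 = 17, so the two pitches are 17 semitones apart, with F♯4 the higher.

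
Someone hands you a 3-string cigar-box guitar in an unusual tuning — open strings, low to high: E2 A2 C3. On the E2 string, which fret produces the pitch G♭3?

G♭3 is 14 semitones above the open E2 (E–F–Gb–G–…–E–F–Gb), so it sits at fret 14.

14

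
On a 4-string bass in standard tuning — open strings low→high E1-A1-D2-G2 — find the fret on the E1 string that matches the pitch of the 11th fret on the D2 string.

21

Fret 11 on D2 is MIDI 38 + 11 = 49 (C#3). On the E1 string (open MIDI 28), that pitch is 49 − 28 = fret 21.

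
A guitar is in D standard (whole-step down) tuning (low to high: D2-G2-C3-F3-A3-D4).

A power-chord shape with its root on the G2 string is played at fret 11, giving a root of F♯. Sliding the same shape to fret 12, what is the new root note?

G

Moving from fret 11 to fret 12 shifts the root by 1 semitone.
F♯ up 1 semitone is G.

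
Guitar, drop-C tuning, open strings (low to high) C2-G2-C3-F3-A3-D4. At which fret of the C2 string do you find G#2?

G#2 is 8 semitones above the open C2 (C–C#–D–D#–E–F–F#–G–G#), so it sits at fret 8.

8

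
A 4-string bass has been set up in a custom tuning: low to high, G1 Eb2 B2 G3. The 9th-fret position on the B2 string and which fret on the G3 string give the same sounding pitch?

Fret 9 on B2 is MIDI 47 + 9 = 56 (Ab3). On the G3 string (open MIDI 55), that pitch is 56 − 55 = fret 1.

1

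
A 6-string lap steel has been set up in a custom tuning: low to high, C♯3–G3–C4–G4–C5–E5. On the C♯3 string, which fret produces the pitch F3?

4

F3 is 4 semitones above the open C♯3 (C#–D–D#–E–F), so it sits at fret 4.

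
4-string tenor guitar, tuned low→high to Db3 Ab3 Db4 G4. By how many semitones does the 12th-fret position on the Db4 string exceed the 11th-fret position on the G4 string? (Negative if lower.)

Db4 at fret 12 → Db5 (MIDI 73); G4 at fret 11 → Gb5 (MIDI 78).
73 − 78 = -5, so the two pitches are 5 semitones apart.

-5 semitones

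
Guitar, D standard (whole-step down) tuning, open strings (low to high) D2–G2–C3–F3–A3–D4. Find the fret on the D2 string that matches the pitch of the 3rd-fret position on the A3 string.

A3 at fret 3 is A3 + 3 semitones = C4.
The open D2 string is 19 semitones below the open A3, so the same pitch on the D2 string lies at fret 3 + 19 = 22.

22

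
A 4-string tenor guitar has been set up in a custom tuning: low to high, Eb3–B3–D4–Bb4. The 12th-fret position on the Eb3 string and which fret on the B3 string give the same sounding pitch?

4

Eb3 at fret 12 is Eb3 + 12 semitones = Eb4.
The open B3 string is 8 semitones above the open Eb3, so the same pitch on the B3 string lies at fret 12 − 8 = 4.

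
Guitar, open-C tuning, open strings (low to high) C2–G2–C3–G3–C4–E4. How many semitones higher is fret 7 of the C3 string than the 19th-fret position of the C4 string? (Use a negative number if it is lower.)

-24 semitones

C3 at fret 7 → G3 (MIDI 55); C4 at fret 19 → G5 (MIDI 79).
55 − 79 = -24, so the two pitches are 24 semitones apart.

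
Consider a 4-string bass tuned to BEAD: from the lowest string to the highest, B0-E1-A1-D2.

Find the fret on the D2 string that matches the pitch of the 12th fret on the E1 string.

2

Fret 12 on E1 is MIDI 28 + 12 = 40 (E2). On the D2 string (open MIDI 38), that pitch is 40 − 38 = fret 2.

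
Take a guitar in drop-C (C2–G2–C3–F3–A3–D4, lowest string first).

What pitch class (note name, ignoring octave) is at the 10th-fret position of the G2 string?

F

The open G2 string plus 10 semitones: G–G#–A–A#–…–D#–E–F.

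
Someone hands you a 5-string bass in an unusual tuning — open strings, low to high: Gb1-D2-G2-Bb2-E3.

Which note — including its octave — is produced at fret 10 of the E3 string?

The open E3 string plus 10 semitones: E–F–Gb–G–…–C–Db–D.
The walk passes from B into C once, so the octave number goes from 3 to 4.

D4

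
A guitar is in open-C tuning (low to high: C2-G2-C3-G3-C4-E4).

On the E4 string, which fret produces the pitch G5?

G5 is 15 semitones above the open E4 (E–F–F#–G–…–F–F#–G), so it sits at fret 15.

15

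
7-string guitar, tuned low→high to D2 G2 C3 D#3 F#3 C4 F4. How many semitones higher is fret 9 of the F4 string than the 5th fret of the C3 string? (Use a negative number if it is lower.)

F4 at fret 9 → D5 (MIDI 74); C3 at fret 5 → F3 (MIDI 53).
74 − 53 = 21, so the two pitches are 21 semitones apart.

21 semitones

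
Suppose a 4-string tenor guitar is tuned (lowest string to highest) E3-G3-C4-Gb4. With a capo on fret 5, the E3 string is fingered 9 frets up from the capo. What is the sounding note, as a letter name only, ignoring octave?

Gb

The capo raises the open E3 by 5 semitones to A3; fretting 9 more gives E3 + 5 + 9 = E3 + 14 semitones, landing on Gb.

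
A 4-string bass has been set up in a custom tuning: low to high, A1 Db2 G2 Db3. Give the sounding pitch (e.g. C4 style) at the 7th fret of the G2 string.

Each fret is one semitone, so G2 + 7 = D3.

D3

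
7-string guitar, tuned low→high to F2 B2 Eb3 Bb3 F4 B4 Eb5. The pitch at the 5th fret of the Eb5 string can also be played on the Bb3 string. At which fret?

22

Fret 5 on Eb5 is MIDI 75 + 5 = 80 (Ab5). On the Bb3 string (open MIDI 58), that pitch is 80 − 58 = fret 22.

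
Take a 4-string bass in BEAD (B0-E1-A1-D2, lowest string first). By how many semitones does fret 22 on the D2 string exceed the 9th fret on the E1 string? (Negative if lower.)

D2 at fret 22 → C4 (MIDI 60); E1 at fret 9 → C#2 (MIDI 37).
60 − 37 = 23, so the two pitches are 23 semitones apart.

23 semitones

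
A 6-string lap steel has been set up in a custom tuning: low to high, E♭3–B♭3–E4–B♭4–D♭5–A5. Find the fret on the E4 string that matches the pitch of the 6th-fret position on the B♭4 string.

B♭4 at fret 6 is B♭4 + 6 semitones = E5.
The open E4 string is 6 semitones below the open B♭4, so the same pitch on the E4 string lies at fret 6 + 6 = 12.

12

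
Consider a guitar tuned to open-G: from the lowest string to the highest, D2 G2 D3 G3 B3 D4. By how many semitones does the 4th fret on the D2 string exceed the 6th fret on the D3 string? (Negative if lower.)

-14 semitones

D2 at fret 4 → F#2 (MIDI 42); D3 at fret 6 → G#3 (MIDI 56).
42 − 56 = -14, so the two pitches are 14 semitones apart.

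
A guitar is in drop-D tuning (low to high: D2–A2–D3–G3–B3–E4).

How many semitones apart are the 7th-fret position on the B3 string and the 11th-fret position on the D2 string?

B3 at fret 7 → F#4 (MIDI 66); D2 at fret 11 → C#3 (MIDI 49).
66 − 49 = 17, so the two pitches are 17 semitones apart, with F#4 the higher.

17 semitones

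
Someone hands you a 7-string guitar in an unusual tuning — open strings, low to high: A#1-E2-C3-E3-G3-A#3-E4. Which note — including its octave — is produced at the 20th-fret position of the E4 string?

The open E4 string plus 20 semitones: E–F–F#–G–…–A#–B–C.
The walk passes from B into C 2 times, so the octave number goes from 4 to 6.

C6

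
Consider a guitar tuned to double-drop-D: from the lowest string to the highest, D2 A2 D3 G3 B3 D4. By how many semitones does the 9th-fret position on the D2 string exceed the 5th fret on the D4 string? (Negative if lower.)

-20 semitones

D2 at fret 9 → B2 (MIDI 47); D4 at fret 5 → G4 (MIDI 67).
47 − 67 = -20, so the two pitches are 20 semitones apart.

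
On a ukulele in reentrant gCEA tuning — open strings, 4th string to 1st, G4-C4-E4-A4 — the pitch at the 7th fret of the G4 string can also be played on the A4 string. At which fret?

5

G4 at fret 7 is G4 + 7 semitones = D5.
The open A4 string is 2 semitones above the open G4, so the same pitch on the A4 string lies at fret 7 − 2 = 5.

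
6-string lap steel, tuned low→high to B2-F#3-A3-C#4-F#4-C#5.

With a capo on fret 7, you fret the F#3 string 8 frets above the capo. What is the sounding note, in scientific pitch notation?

The capo raises the open F#3 by 7 semitones to C#4; fretting 8 more gives F#3 + 7 + 8 = F#3 + 15 semitones = A4.

A4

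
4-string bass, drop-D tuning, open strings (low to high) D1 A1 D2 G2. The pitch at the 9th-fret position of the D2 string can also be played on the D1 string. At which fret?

21

D2 at fret 9 is D2 + 9 semitones = B2.
The open D1 string is 12 semitones below the open D2, so the same pitch on the D1 string lies at fret 9 + 12 = 21.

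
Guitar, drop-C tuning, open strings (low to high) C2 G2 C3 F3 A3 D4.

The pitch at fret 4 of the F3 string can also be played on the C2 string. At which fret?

21

F3 at fret 4 is F3 + 4 semitones = A3.
The open C2 string is 17 semitones below the open F3, so the same pitch on the C2 string lies at fret 4 + 17 = 21.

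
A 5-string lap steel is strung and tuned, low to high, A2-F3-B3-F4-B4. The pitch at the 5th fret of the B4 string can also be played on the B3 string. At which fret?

Fret 5 on B4 is MIDI 71 + 5 = 76 (E5). On the B3 string (open MIDI 59), that pitch is 76 − 59 = fret 17.

17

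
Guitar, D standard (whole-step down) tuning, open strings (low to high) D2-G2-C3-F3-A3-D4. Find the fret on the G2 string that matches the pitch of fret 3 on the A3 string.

17

Fret 3 on A3 is MIDI 57 + 3 = 60 (C4). On the G2 string (open MIDI 43), that pitch is 60 − 43 = fret 17.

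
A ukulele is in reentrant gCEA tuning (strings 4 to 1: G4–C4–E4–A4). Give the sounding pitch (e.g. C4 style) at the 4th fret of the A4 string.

C#5

A4 is MIDI 69. Adding 4 gives 73, which is C#5.
(Equivalently spelled Db5.)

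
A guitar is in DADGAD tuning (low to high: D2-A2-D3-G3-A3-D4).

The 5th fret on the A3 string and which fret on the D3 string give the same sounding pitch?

A3 at fret 5 is A3 + 5 semitones = D4.
The open D3 string is 7 semitones below the open A3, so the same pitch on the D3 string lies at fret 5 + 7 = 12.

12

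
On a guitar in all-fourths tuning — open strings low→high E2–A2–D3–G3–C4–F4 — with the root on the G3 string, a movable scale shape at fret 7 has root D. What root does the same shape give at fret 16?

Moving from fret 7 to fret 16 shifts the root by 9 semitones.
D up 9 semitones is B.

B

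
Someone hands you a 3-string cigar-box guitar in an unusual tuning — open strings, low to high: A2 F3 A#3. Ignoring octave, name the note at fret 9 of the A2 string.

A2 is MIDI 45. Adding 9 gives 54; 54 mod 12 = 6, i.e. F#.

F#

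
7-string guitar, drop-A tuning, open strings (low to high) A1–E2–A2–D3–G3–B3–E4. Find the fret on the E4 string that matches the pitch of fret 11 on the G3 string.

Fret 11 on G3 is MIDI 55 + 11 = 66 (F#4). On the E4 string (open MIDI 64), that pitch is 66 − 64 = fret 2.

2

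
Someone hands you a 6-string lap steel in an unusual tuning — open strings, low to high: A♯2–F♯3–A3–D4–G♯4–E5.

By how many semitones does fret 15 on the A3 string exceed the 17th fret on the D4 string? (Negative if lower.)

A3 at fret 15 → C5 (MIDI 72); D4 at fret 17 → G5 (MIDI 79).
72 − 79 = -7, so the two pitches are 7 semitones apart.

-7 semitones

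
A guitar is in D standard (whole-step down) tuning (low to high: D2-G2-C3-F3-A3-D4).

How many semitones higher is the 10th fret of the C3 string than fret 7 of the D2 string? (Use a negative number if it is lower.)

13 semitones

C3 at fret 10 → A#3 (MIDI 58); D2 at fret 7 → A2 (MIDI 45).
58 − 45 = 13, so the two pitches are 13 semitones apart.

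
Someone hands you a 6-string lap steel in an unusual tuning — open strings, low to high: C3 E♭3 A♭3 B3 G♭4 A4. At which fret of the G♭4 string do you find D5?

8

D5 is 8 semitones above the open G♭4 (Gb–G–Ab–A–Bb–B–C–Db–D), so it sits at fret 8.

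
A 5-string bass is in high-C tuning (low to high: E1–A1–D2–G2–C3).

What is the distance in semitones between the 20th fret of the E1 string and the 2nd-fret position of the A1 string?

E1 at fret 20 → C3 (MIDI 48); A1 at fret 2 → B1 (MIDI 35).
48 − 35 = 13, so the two pitches are 13 semitones apart, with C3 the higher.

13 semitones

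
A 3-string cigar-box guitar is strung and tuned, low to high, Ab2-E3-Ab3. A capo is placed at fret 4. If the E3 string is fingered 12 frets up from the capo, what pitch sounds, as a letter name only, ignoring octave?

Ab

The capo raises the open E3 by 4 semitones to Ab3; fretting 12 more gives E3 + 4 + 12 = E3 + 16 semitones, landing on Ab.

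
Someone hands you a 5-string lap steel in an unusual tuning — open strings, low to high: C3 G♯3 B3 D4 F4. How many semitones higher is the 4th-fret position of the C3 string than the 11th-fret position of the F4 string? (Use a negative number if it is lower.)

-24 semitones

C3 at fret 4 → E3 (MIDI 52); F4 at fret 11 → E5 (MIDI 76).
52 − 76 = -24, so the two pitches are 24 semitones apart.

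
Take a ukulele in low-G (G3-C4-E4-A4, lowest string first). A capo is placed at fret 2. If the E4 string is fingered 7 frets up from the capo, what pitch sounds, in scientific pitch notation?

C#5

The capo raises the open E4 by 2 semitones to F#4; fretting 7 more gives E4 + 2 + 7 = E4 + 9 semitones = C#5.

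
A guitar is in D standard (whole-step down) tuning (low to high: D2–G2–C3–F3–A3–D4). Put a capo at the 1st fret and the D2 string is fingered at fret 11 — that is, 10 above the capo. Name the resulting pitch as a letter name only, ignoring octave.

The capo raises the open D2 by 1 semitone to D#2; fretting 10 more gives D2 + 1 + 10 = D2 + 11 semitones, landing on C#.

C#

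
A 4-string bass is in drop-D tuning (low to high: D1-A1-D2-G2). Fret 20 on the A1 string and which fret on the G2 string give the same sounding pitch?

10

A1 at fret 20 is A1 + 20 semitones = F3.
The open G2 string is 10 semitones above the open A1, so the same pitch on the G2 string lies at fret 20 − 10 = 10.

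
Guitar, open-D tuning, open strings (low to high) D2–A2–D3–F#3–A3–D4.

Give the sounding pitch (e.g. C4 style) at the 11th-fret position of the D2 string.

C#3

D2 is MIDI 38. Adding 11 gives 49, which is C#3.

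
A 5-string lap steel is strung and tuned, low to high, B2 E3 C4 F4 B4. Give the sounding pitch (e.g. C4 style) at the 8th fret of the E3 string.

Each fret is one semitone, so E3 + 8 = C4.

C4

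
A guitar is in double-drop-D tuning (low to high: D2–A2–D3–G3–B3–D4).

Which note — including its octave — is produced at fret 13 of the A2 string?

A♯3

The open A2 string plus 13 semitones: A–A#–B–C–…–G#–A–A#.
The walk passes from B into C once, so the octave number goes from 2 to 3.
(Equivalently spelled B♭3.)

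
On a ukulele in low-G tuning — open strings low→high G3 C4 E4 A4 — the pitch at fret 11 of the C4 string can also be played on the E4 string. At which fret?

7

Fret 11 on C4 is MIDI 60 + 11 = 71 (B4). On the E4 string (open MIDI 64), that pitch is 71 − 64 = fret 7.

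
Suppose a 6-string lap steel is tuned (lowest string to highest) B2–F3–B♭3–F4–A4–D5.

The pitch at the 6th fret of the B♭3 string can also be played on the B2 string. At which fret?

B♭3 at fret 6 is B♭3 + 6 semitones = E4.
The open B2 string is 11 semitones below the open B♭3, so the same pitch on the B2 string lies at fret 6 + 11 = 17.

17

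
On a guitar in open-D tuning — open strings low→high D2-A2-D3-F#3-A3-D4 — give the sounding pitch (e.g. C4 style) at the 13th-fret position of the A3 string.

Each fret is one semitone, so A3 + 13 = A#4.

A#4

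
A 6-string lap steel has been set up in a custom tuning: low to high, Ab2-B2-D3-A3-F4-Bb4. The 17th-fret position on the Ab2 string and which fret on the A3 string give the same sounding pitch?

Ab2 at fret 17 is Ab2 + 17 semitones = Db4.
The open A3 string is 13 semitones above the open Ab2, so the same pitch on the A3 string lies at fret 17 − 13 = 4.

4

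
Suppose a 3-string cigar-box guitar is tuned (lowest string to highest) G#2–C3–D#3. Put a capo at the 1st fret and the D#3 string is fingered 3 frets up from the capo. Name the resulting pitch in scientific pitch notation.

The capo raises the open D#3 by 1 semitone to E3; fretting 3 more gives D#3 + 1 + 3 = D#3 + 4 semitones = G3.

G3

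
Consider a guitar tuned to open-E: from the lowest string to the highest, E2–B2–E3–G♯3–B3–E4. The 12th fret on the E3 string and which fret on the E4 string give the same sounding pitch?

0

Fret 12 on E3 is MIDI 52 + 12 = 64 (E4). On the E4 string (open MIDI 64), that pitch is 64 − 64 = fret 0.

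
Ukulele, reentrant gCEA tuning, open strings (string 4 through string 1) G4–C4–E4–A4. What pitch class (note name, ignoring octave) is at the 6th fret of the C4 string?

F#

The open C4 string plus 6 semitones: C–C#–D–D#–E–F–F#.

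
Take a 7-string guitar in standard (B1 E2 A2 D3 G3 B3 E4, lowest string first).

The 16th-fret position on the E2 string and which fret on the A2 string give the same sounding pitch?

E2 at fret 16 is E2 + 16 semitones = G♯3.
The open A2 string is 5 semitones above the open E2, so the same pitch on the A2 string lies at fret 16 − 5 = 11.

11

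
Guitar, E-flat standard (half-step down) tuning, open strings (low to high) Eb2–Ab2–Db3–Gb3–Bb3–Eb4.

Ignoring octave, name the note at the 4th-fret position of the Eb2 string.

G

Eb2 is MIDI 39. Adding 4 gives 43; 43 mod 12 = 7, i.e. G.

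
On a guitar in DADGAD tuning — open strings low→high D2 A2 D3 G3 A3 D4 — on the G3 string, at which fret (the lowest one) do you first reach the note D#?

8

From G3, count semitones up the chromatic scale until reaching D#: G–G#–A–A#–B–C–C#–D–D# — 8 steps.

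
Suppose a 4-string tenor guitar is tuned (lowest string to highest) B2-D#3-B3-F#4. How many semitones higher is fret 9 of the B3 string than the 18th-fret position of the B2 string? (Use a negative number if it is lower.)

B3 at fret 9 → G#4 (MIDI 68); B2 at fret 18 → F4 (MIDI 65).
68 − 65 = 3, so the two pitches are 3 semitones apart.

3 semitones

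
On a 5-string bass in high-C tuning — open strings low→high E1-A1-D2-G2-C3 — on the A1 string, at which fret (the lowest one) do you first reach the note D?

From A1, count semitones up the chromatic scale until reaching D: A–A#–B–C–C#–D — 5 steps.

5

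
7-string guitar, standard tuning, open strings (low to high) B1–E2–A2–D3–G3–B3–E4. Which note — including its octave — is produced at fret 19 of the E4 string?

E4 is MIDI 64. Adding 19 gives 83, which is B5.

B5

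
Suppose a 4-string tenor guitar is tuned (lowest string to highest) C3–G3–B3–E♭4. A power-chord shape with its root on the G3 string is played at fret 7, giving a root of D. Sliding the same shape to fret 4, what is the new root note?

B

Moving from fret 7 to fret 4 shifts the root by -3 semitones.
D down 3 semitones is B.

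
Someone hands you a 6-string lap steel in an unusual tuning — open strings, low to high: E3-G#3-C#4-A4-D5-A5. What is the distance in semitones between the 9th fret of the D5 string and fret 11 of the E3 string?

D5 at fret 9 → B5 (MIDI 83); E3 at fret 11 → D#4 (MIDI 63).
83 − 63 = 20, so the two pitches are 20 semitones apart, with B5 the higher.

20 semitones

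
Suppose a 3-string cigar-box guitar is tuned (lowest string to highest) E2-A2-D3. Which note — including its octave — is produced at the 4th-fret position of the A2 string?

C#3

Each fret is one semitone, so A2 + 4 = C#3.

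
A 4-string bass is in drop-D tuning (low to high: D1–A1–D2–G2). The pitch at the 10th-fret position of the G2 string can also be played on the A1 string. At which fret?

G2 at fret 10 is G2 + 10 semitones = F3.
The open A1 string is 10 semitones below the open G2, so the same pitch on the A1 string lies at fret 10 + 10 = 20.

20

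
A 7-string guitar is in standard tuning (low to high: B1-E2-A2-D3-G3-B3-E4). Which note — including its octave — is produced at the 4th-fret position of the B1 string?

B1 is MIDI 35. Adding 4 gives 39, which is D#2.

D#2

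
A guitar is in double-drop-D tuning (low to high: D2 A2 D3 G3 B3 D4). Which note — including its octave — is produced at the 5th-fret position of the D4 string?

G4

The open D4 string plus 5 semitones: D–D#–E–F–F#–G.
No B→C boundary is crossed, so the octave stays at 4.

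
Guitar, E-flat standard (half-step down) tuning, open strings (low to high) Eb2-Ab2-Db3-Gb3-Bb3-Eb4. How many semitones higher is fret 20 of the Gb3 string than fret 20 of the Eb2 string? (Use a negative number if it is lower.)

15 semitones

Gb3 at fret 20 → D5 (MIDI 74); Eb2 at fret 20 → B3 (MIDI 59).
74 − 59 = 15, so the two pitches are 15 semitones apart.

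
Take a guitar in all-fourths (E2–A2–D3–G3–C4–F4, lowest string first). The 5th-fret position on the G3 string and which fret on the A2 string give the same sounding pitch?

15

G3 at fret 5 is G3 + 5 semitones = C4.
The open A2 string is 10 semitones below the open G3, so the same pitch on the A2 string lies at fret 5 + 10 = 15.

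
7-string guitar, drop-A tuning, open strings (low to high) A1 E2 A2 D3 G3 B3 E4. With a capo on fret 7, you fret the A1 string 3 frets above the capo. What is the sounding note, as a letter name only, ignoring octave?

G

The capo raises the open A1 by 7 semitones to E2; fretting 3 more gives A1 + 7 + 3 = A1 + 10 semitones, landing on G.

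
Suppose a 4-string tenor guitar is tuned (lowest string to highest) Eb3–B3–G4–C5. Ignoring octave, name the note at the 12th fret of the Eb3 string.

Eb

Each fret is one semitone, so Eb3 + 12 = Eb.
(Equivalently spelled D#.)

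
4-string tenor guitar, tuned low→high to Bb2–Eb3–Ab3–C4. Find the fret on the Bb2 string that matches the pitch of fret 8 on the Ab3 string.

18

Fret 8 on Ab3 is MIDI 56 + 8 = 64 (E4). On the Bb2 string (open MIDI 46), that pitch is 64 − 46 = fret 18.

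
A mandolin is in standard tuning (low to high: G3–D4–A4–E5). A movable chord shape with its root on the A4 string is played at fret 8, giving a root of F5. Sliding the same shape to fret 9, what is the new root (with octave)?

Moving from fret 8 to fret 9 shifts the root by 1 semitone.
F5 up 1 semitone is F#5.

F#5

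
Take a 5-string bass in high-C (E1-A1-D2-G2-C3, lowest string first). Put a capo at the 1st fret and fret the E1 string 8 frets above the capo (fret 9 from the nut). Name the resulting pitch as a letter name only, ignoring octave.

The capo raises the open E1 by 1 semitone to F1; fretting 8 more gives E1 + 1 + 8 = E1 + 9 semitones, landing on C♯.
(Also written D♭.)

C♯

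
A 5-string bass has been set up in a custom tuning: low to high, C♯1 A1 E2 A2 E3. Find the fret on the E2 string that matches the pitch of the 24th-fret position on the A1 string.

17

A1 at fret 24 is A1 + 24 semitones = A3.
The open E2 string is 7 semitones above the open A1, so the same pitch on the E2 string lies at fret 24 − 7 = 17.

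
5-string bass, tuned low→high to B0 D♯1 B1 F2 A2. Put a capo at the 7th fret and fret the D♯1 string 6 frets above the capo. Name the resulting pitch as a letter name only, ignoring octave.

The capo raises the open D♯1 by 7 semitones to A♯1; fretting 6 more gives D♯1 + 7 + 6 = D♯1 + 13 semitones, landing on E.

E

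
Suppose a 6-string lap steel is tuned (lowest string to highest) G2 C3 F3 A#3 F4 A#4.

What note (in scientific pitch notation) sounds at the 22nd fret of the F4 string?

Each fret is one semitone, so F4 + 22 = D#6.
(Equivalently spelled Eb6.)

D#6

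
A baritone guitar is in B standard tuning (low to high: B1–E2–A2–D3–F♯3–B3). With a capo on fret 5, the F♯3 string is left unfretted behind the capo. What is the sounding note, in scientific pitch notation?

The capo raises the open F♯3 by 5 semitones to B3; fretting 0 more gives F♯3 + 5 + 0 = F♯3 + 5 semitones = B3.

B3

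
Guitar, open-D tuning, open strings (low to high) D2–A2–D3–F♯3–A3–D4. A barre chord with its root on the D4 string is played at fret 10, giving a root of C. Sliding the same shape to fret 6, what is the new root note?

G♯

Moving from fret 10 to fret 6 shifts the root by -4 semitones.
C down 4 semitones is G♯.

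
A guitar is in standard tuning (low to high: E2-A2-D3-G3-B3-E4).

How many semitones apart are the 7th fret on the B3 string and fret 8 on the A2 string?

13 semitones

B3 at fret 7 → F#4 (MIDI 66); A2 at fret 8 → F3 (MIDI 53).
66 − 53 = 13, so the two pitches are 13 semitones apart, with F#4 the higher.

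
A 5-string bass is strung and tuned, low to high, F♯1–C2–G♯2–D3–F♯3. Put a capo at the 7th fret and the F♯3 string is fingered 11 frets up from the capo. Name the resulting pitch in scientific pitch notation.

C5

The capo raises the open F♯3 by 7 semitones to C♯4; fretting 11 more gives F♯3 + 7 + 11 = F♯3 + 18 semitones = C5.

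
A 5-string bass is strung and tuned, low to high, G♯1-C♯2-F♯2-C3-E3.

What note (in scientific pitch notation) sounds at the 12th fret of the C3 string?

C4

C3 is MIDI 48. Adding 12 gives 60, which is C4.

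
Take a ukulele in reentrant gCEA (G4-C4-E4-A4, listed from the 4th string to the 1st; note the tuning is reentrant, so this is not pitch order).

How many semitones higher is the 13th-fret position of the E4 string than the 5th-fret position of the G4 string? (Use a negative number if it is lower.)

5 semitones

E4 at fret 13 → F5 (MIDI 77); G4 at fret 5 → C5 (MIDI 72).
77 − 72 = 5, so the two pitches are 5 semitones apart.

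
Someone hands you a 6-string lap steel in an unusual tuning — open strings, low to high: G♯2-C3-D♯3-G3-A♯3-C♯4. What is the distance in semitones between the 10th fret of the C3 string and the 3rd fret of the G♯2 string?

C3 at fret 10 → A♯3 (MIDI 58); G♯2 at fret 3 → B2 (MIDI 47).
58 − 47 = 11, so the two pitches are 11 semitones apart, with A♯3 the higher.

11 semitones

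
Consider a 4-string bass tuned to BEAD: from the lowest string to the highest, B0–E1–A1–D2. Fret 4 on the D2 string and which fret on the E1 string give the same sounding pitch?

14

D2 at fret 4 is D2 + 4 semitones = F#2.
The open E1 string is 10 semitones below the open D2, so the same pitch on the E1 string lies at fret 4 + 10 = 14.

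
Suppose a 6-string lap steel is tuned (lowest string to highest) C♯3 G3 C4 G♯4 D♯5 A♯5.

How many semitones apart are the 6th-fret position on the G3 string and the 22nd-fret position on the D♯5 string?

36 semitones

G3 at fret 6 → C♯4 (MIDI 61); D♯5 at fret 22 → C♯7 (MIDI 97).
61 − 97 = -36, so the two pitches are 36 semitones apart, with C♯7 the higher.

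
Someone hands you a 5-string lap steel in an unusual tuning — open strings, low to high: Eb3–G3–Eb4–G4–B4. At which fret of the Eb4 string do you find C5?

C5 is 9 semitones above the open Eb4 (Eb–E–F–Gb–G–Ab–A–Bb–B–C), so it sits at fret 9.

9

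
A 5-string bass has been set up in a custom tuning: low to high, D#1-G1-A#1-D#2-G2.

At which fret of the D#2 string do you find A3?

A3 is 18 semitones above the open D#2 (D#–E–F–F#–…–G–G#–A), so it sits at fret 18.

18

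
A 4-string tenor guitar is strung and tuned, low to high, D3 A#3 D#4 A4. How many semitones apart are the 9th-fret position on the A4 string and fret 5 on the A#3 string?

15 semitones

A4 at fret 9 → F#5 (MIDI 78); A#3 at fret 5 → D#4 (MIDI 63).
78 − 63 = 15, so the two pitches are 15 semitones apart, with F#5 the higher.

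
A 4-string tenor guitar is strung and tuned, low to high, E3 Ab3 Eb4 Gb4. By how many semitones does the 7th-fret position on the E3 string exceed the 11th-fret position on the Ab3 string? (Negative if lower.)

-8 semitones

E3 at fret 7 → B3 (MIDI 59); Ab3 at fret 11 → G4 (MIDI 67).
59 − 67 = -8, so the two pitches are 8 semitones apart.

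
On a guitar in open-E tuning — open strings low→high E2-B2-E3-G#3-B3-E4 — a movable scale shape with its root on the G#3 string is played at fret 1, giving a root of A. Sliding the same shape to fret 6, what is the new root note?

Moving from fret 1 to fret 6 shifts the root by 5 semitones.
A up 5 semitones is D.

D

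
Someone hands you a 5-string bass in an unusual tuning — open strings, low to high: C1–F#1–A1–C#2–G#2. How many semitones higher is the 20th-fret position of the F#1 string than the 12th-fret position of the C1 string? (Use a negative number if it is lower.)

14 semitones

F#1 at fret 20 → D3 (MIDI 50); C1 at fret 12 → C2 (MIDI 36).
50 − 36 = 14, so the two pitches are 14 semitones apart.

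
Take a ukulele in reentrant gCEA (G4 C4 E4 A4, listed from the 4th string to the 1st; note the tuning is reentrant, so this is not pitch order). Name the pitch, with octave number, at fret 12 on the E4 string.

E5

E4 is MIDI 64. Adding 12 gives 76, which is E5.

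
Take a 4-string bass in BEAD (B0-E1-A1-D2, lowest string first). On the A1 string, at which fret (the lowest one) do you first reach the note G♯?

11

From A1, count semitones up the chromatic scale until reaching G♯: A–A#–B–C–…–F#–G–G# — 11 steps.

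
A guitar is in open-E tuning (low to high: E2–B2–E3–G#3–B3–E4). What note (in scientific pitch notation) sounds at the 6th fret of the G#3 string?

G#3 is MIDI 56. Adding 6 gives 62, which is D4.

D4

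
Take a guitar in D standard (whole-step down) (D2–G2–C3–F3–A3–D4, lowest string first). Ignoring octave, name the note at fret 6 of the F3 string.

B

Each fret is one semitone, so F3 + 6 = B.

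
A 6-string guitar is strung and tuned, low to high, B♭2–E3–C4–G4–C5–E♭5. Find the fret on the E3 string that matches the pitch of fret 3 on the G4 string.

18

G4 at fret 3 is G4 + 3 semitones = B♭4.
The open E3 string is 15 semitones below the open G4, so the same pitch on the E3 string lies at fret 3 + 15 = 18.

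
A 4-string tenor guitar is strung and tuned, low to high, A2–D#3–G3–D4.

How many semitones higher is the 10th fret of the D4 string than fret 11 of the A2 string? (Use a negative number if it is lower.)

D4 at fret 10 → C5 (MIDI 72); A2 at fret 11 → G#3 (MIDI 56).
72 − 56 = 16, so the two pitches are 16 semitones apart.

16 semitones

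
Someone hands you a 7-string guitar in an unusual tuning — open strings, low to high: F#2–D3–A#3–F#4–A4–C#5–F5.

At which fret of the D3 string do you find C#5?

23

C#5 is 23 semitones above the open D3 (D–D#–E–F–…–B–C–C#), so it sits at fret 23.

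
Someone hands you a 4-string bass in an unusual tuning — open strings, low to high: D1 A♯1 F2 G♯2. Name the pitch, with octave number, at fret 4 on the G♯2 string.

C3

The open G♯2 string plus 4 semitones: G#–A–A#–B–C.
The walk passes from B into C once, so the octave number goes from 2 to 3.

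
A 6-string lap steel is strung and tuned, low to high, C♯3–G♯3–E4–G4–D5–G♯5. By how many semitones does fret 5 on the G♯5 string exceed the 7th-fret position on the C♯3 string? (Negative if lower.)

29 semitones

G♯5 at fret 5 → C♯6 (MIDI 85); C♯3 at fret 7 → G♯3 (MIDI 56).
85 − 56 = 29, so the two pitches are 29 semitones apart.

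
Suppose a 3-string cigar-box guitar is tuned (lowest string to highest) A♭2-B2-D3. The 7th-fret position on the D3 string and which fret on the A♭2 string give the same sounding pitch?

13

Fret 7 on D3 is MIDI 50 + 7 = 57 (A3). On the A♭2 string (open MIDI 44), that pitch is 57 − 44 = fret 13.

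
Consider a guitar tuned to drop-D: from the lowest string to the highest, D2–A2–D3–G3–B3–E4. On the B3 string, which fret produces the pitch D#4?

D#4 is 4 semitones above the open B3 (B–C–C#–D–D#), so it sits at fret 4.

4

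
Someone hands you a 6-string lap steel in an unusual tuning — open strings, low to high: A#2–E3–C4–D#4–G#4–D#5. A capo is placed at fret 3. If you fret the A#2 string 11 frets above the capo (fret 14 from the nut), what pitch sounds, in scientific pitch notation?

The capo raises the open A#2 by 3 semitones to C#3; fretting 11 more gives A#2 + 3 + 11 = A#2 + 14 semitones = C4.

C4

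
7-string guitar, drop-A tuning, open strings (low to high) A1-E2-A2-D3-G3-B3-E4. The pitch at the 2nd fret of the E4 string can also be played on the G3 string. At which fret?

11

Fret 2 on E4 is MIDI 64 + 2 = 66 (F♯4). On the G3 string (open MIDI 55), that pitch is 66 − 55 = fret 11.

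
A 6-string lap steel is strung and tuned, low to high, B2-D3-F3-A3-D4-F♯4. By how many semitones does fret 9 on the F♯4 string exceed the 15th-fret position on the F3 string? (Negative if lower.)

7 semitones

F♯4 at fret 9 → D♯5 (MIDI 75); F3 at fret 15 → G♯4 (MIDI 68).
75 − 68 = 7, so the two pitches are 7 semitones apart.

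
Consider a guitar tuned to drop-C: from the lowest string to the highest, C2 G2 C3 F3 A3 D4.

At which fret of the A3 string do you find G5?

22

G5 is 22 semitones above the open A3 (A–A#–B–C–…–F–F#–G), so it sits at fret 22.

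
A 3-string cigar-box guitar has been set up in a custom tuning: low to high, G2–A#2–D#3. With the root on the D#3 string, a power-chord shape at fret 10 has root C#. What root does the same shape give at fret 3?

F#

Moving from fret 10 to fret 3 shifts the root by -7 semitones.
C# down 7 semitones is F#.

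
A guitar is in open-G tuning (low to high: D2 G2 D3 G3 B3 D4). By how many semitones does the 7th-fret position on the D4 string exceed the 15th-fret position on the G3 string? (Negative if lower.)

D4 at fret 7 → A4 (MIDI 69); G3 at fret 15 → A#4 (MIDI 70).
69 − 70 = -1, so the two pitches are 1 semitone apart.

-1 semitone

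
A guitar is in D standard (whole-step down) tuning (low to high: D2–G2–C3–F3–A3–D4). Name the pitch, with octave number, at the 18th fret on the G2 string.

The open G2 string plus 18 semitones: G–G#–A–A#–…–B–C–C#.
The walk passes from B into C 2 times, so the octave number goes from 2 to 4.
(Equivalently spelled D♭4.)

C♯4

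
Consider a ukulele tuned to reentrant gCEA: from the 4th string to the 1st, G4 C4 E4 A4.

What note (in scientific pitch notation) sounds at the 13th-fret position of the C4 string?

Each fret is one semitone, so C4 + 13 = C♯5.
(Equivalently spelled D♭5.)

C♯5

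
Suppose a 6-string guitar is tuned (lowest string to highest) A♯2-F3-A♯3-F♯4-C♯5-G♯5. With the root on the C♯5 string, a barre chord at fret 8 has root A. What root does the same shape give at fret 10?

Moving from fret 8 to fret 10 shifts the root by 2 semitones.
A up 2 semitones is B.

B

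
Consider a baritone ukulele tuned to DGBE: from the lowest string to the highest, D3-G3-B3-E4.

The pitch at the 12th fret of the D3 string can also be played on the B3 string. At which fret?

Fret 12 on D3 is MIDI 50 + 12 = 62 (D4). On the B3 string (open MIDI 59), that pitch is 62 − 59 = fret 3.

3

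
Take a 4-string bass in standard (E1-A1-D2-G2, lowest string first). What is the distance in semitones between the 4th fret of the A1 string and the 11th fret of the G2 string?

17 semitones

A1 at fret 4 → C♯2 (MIDI 37); G2 at fret 11 → F♯3 (MIDI 54).
37 − 54 = -17, so the two pitches are 17 semitones apart, with F♯3 the higher.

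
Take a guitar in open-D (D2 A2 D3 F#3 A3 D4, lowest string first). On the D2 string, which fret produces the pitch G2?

G2 is 5 semitones above the open D2 (D–D#–E–F–F#–G), so it sits at fret 5.

5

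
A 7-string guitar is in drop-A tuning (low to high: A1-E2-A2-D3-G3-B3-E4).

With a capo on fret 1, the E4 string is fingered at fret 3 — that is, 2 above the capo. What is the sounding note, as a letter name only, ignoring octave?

The capo raises the open E4 by 1 semitone to F4; fretting 2 more gives E4 + 1 + 2 = E4 + 3 semitones, landing on G.

G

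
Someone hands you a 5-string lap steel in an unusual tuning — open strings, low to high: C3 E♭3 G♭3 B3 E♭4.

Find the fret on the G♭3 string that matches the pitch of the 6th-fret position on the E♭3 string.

E♭3 at fret 6 is E♭3 + 6 semitones = A3.
The open G♭3 string is 3 semitones above the open E♭3, so the same pitch on the G♭3 string lies at fret 6 − 3 = 3.

3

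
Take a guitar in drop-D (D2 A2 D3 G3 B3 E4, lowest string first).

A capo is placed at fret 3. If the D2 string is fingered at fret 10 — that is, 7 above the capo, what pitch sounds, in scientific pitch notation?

C3

The capo raises the open D2 by 3 semitones to F2; fretting 7 more gives D2 + 3 + 7 = D2 + 10 semitones = C3.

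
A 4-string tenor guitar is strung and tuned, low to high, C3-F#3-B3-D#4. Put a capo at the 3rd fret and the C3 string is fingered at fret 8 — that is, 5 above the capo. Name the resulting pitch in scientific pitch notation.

G#3

The capo raises the open C3 by 3 semitones to D#3; fretting 5 more gives C3 + 3 + 5 = C3 + 8 semitones = G#3.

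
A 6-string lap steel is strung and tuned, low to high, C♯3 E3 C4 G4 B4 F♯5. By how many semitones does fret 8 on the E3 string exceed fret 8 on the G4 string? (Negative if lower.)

-15 semitones

E3 at fret 8 → C4 (MIDI 60); G4 at fret 8 → D♯5 (MIDI 75).
60 − 75 = -15, so the two pitches are 15 semitones apart.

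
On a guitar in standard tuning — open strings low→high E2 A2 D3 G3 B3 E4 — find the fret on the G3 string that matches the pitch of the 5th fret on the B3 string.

Fret 5 on B3 is MIDI 59 + 5 = 64 (E4). On the G3 string (open MIDI 55), that pitch is 64 − 55 = fret 9.

9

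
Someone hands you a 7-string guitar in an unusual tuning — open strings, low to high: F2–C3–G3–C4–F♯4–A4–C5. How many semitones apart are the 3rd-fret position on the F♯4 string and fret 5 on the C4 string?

F♯4 at fret 3 → A4 (MIDI 69); C4 at fret 5 → F4 (MIDI 65).
69 − 65 = 4, so the two pitches are 4 semitones apart, with A4 the higher.

4 semitones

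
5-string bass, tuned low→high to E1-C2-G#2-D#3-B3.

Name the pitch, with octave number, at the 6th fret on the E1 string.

E1 is MIDI 28. Adding 6 gives 34, which is A#1.
(Equivalently spelled Bb1.)

A#1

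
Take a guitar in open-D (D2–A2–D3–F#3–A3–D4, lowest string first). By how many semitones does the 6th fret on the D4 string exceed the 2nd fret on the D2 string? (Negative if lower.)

28 semitones

D4 at fret 6 → G#4 (MIDI 68); D2 at fret 2 → E2 (MIDI 40).
68 − 40 = 28, so the two pitches are 28 semitones apart.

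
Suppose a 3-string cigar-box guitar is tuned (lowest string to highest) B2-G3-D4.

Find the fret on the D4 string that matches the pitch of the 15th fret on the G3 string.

G3 at fret 15 is G3 + 15 semitones = A#4.
The open D4 string is 7 semitones above the open G3, so the same pitch on the D4 string lies at fret 15 − 7 = 8.

8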